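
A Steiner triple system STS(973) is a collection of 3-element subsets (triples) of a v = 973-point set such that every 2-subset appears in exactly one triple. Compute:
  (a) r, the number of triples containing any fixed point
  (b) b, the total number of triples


An STS(v) is a 2-(v, 3, 1) BIBD: block size k = 3, λ = 1.
Replication: r(k − 1) = λ(v − 1) ⇒ r·2 = 973 − 1 = 972 ⇒ r = 486.
Block count: b = v(v − 1)/6 = 973·972/6 = 945756/6 = 157626.
(Check via bk = vr: 157626·3 = 472878 = 973·486 = 472878 ✓.)

r = 486, b = 157626.


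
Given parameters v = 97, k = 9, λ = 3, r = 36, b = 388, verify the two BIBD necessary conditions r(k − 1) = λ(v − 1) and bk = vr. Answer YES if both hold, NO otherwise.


Condition (i): r(k − 1) = 36·8 = 288; λ(v − 1) = 3·96 = 288. Match? YES.
Condition (ii): bk = 388·9 = 3492; vr = 97·36 = 3492. Match? YES.
Both conditions hold? YES.

YES


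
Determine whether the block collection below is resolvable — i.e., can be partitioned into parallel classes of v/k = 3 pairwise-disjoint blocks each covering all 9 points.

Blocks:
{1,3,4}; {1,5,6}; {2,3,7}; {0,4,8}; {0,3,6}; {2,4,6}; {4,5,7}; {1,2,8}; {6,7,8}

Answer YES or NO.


v = 9, block size k = 3, number of blocks = 9.
For resolvability, blocks must partition into parallel classes of size v/k = 3.
Total blocks must therefore be a multiple of 3: 9 = 3·3 + 0 ⇒ divisible ✓.
Consider block {1,3,4}. The only other block(s) in the collection disjoint from it are {6,7,8} — just 1 block(s). Any parallel class containing {1,3,4} would need 2 other blocks each disjoint from it, so no parallel class of size 3 can contain {1,3,4}.
Since every block must belong to some parallel class in a resolution, the collection cannot be partitioned into parallel classes.
Resolvable? NO.

NO


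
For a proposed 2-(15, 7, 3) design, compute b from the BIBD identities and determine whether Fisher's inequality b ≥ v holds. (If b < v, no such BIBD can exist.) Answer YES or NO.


r = λ(v − 1)/(k − 1) = 3·14/6 = 7.
b = vr/k = 15·7/7 = 15.
Fisher's inequality: b ≥ v ⇔ 15 ≥ 15? YES.

YES


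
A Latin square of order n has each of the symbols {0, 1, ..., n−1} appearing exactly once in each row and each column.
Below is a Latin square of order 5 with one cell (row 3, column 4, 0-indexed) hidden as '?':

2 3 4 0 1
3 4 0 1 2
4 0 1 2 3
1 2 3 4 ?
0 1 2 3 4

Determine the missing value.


Row 3 contains symbols [1, 2, 3, 4] — missing [0].
Column 4 contains symbols [1, 2, 3, 4] — missing [0].
The missing symbol must appear in both missing sets; intersection = [0].
Therefore the hidden value is 0.

Missing value = 0.


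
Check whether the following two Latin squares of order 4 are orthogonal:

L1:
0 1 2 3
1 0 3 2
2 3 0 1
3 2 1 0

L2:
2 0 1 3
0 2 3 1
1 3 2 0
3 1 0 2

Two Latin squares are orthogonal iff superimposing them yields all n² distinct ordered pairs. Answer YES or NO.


Form the n² = 16 superimposed pairs (L1[i][j], L2[i][j]), row by row (rows and columns indexed from 0):
row 0: (0,2) (1,0) (2,1) (3,3)
row 1: (1,0) (0,2) (3,3) (2,1)
row 2: (2,1) (3,3) (0,2) (1,0)
row 3: (3,3) (2,1) (1,0) (0,2)
Orthogonality requires all 16 pairs distinct.
But the pair (1,0) repeats: cell (0,1) has L1 = 1, L2 = 0, and cell (1,0) has L1 = 1, L2 = 0.
A repeated pair means some other pair never occurs (only 4 distinct pairs out of 16), so the squares are not orthogonal.
Conclusion: NO.

NO


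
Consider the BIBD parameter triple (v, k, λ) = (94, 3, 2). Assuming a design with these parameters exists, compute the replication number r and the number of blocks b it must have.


Any 2-(v, k, λ) BIBD satisfies two necessary conditions:
  (i)  Each point sits in r blocks, and counting incidences through any fixed point gives r(k − 1) = λ(v − 1), so r = λ(v − 1)/(k − 1).
  (ii) Total incidences bk = vr, so b = vr/k.
Step 1: r = λ(v − 1)/(k − 1) = 2·(94 − 1)/(3 − 1) = 2·93/2 = 186/2 = 93.
Step 2: b = vr/k = 94·93/3 = 8742/3 = 2914.
Check integrality: r = 93 ∈ Z ✓, b = 2914 ∈ Z ✓.
(These identities are necessary conditions: they determine r and b for any design with these parameters, but do not by themselves prove that one exists.)

r = 93, b = 2914.


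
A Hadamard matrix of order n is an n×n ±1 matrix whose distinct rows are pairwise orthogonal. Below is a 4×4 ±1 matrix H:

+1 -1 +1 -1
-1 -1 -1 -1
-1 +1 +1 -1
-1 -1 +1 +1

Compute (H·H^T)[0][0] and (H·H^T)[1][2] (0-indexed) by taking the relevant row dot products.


Row 0 of H: [1, -1, 1, -1].
Row 1 of H: [-1, -1, -1, -1].
Row 2 of H: [-1, 1, 1, -1].
(H·H^T)[0][0] = Σ_j H[0][j]·H[0][j] = (1)² + (-1)² + (1)² + (-1)² = 1 + 1 + 1 + 1 = 4.
(H·H^T)[1][2] = Σ_j H[1][j]·H[2][j] = (-1)·(-1) + (-1)·(1) + (-1)·(1) + (-1)·(-1) = 1 + -1 + -1 + 1 = 0.
So rows 1 and 2 are orthogonal; the diagonal entry equals n = 4.

(0,0) entry = 4; (1,2) entry = 0.


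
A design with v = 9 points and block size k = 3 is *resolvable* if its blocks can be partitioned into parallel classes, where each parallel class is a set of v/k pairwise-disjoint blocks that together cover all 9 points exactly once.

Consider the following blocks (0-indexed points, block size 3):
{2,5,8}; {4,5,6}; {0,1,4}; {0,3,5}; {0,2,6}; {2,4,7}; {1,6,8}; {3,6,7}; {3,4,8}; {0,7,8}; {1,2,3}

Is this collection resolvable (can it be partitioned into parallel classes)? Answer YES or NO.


v = 9, block size k = 3, number of blocks = 11.
For resolvability, blocks must partition into parallel classes of size v/k = 3.
Total blocks must therefore be a multiple of 3: 11 = 3·3 + 2 ⇒ not divisible ✗.
Resolvable? NO.

NO


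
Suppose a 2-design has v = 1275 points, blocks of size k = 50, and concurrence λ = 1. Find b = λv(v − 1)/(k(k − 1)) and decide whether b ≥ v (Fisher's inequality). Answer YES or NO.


r = λ(v − 1)/(k − 1) = 1·1274/49 = 26.
b = vr/k = 1275·26/50 = 663.
Fisher's inequality: b ≥ v ⇔ 663 ≥ 1275? NO.

NO


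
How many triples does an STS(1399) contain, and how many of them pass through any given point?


An STS(v) is a 2-(v, 3, 1) BIBD: block size k = 3, λ = 1.
Replication: r(k − 1) = λ(v − 1) ⇒ r·2 = 1399 − 1 = 1398 ⇒ r = 699.
Block count: bk = vr ⇒ b·3 = 1399·699 = 977901 ⇒ b = 325967.
(Check via b = v(v − 1)/6 = 1399·1398/6 = 1955802/6 = 325967.)

r = 699, b = 325967.


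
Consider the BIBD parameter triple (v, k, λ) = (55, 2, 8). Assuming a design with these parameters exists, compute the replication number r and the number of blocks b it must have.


Any 2-(v, k, λ) BIBD satisfies two necessary conditions:
  (i)  Each point sits in r blocks, and counting incidences through any fixed point gives r(k − 1) = λ(v − 1), so r = λ(v − 1)/(k − 1).
  (ii) Total incidences bk = vr, so b = vr/k.
Step 1: r = λ(v − 1)/(k − 1) = 8·(55 − 1)/(2 − 1) = 8·54/1 = 432/1 = 432.
Step 2: b = vr/k = 55·432/2 = 23760/2 = 11880.
Check integrality: r = 432 ∈ Z ✓, b = 11880 ∈ Z ✓.
(These identities are necessary conditions: they determine r and b for any design with these parameters, but do not by themselves prove that one exists.)

r = 432, b = 11880.


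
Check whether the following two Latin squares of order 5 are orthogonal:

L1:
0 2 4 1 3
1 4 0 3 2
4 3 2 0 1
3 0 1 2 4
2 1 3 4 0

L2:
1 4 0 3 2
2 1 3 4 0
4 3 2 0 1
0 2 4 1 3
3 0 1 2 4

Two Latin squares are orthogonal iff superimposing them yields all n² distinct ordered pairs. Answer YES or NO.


Form the n² = 25 superimposed pairs (L1[i][j], L2[i][j]), row by row (rows and columns indexed from 0):
row 0: (0,1) (2,4) (4,0) (1,3) (3,2)
row 1: (1,2) (4,1) (0,3) (3,4) (2,0)
row 2: (4,4) (3,3) (2,2) (0,0) (1,1)
row 3: (3,0) (0,2) (1,4) (2,1) (4,3)
row 4: (2,3) (1,0) (3,1) (4,2) (0,4)
Orthogonality requires all 25 pairs distinct.
Check by first coordinate: for each symbol s of L1, list the L2 entries in the n cells where L1 = s; they must all differ.
  L1 = 0: L2 entries (in reading order) 1, 3, 0, 2, 4 — all 5 distinct ✓
  L1 = 1: L2 entries (in reading order) 3, 2, 1, 4, 0 — all 5 distinct ✓
  L1 = 2: L2 entries (in reading order) 4, 0, 2, 1, 3 — all 5 distinct ✓
  L1 = 3: L2 entries (in reading order) 2, 4, 3, 0, 1 — all 5 distinct ✓
  L1 = 4: L2 entries (in reading order) 0, 1, 4, 3, 2 — all 5 distinct ✓
Every symbol of L1 meets every symbol of L2 exactly once, so all 25 pairs are distinct (25 of 25).
Conclusion: YES.

YES


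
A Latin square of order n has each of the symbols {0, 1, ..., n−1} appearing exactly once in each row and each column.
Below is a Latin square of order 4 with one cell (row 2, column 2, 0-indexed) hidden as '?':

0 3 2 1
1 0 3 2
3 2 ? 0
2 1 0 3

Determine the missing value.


Row 2 contains symbols [0, 2, 3] — missing [1].
Column 2 contains symbols [0, 2, 3] — missing [1].
The missing symbol must appear in both missing sets; intersection = [1].
Therefore the hidden value is 1.

Missing value = 1.


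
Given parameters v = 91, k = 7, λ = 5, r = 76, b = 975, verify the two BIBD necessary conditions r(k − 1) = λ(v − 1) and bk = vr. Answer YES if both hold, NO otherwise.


Condition (i): r(k − 1) = 76·6 = 456; λ(v − 1) = 5·90 = 450. Match? NO.
Condition (ii): bk = 975·7 = 6825; vr = 91·76 = 6916. Match? NO.
Both conditions hold? NO.

NO


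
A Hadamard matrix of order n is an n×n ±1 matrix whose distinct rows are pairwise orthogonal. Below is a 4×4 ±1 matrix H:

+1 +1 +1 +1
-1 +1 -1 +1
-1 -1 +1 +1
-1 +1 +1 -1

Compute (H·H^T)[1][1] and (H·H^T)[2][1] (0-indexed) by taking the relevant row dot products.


Row 1 of H: [-1, 1, -1, 1].
Row 2 of H: [-1, -1, 1, 1].
(H·H^T)[1][1] = Σ_j H[1][j]·H[1][j] = (-1)² + (1)² + (-1)² + (1)² = 1 + 1 + 1 + 1 = 4.
(H·H^T)[2][1] = Σ_j H[2][j]·H[1][j] = (-1)·(-1) + (-1)·(1) + (1)·(-1) + (1)·(1) = 1 + -1 + -1 + 1 = 0.
So rows 2 and 1 are orthogonal; the diagonal entry equals n = 4.

(1,1) entry = 4; (2,1) entry = 0.


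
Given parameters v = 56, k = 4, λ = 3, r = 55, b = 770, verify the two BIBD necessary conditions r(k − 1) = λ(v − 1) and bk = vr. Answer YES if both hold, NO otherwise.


Condition (i): r(k − 1) = 55·3 = 165; λ(v − 1) = 3·55 = 165. Match? YES.
Condition (ii): bk = 770·4 = 3080; vr = 56·55 = 3080. Match? YES.
Both conditions hold? YES.

YES


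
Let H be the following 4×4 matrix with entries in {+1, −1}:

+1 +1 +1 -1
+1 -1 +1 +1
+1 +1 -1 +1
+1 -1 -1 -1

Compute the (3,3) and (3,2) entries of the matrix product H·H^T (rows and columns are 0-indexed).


Row 2 of H: [1, 1, -1, 1].
Row 3 of H: [1, -1, -1, -1].
(H·H^T)[3][3] = Σ_j H[3][j]·H[3][j] = (1)² + (-1)² + (-1)² + (-1)² = 1 + 1 + 1 + 1 = 4.
(H·H^T)[3][2] = Σ_j H[3][j]·H[2][j] = (1)·(1) + (-1)·(1) + (-1)·(-1) + (-1)·(1) = 1 + -1 + 1 + -1 = 0.
So rows 3 and 2 are orthogonal; the diagonal entry equals n = 4.

(3,3) entry = 4; (3,2) entry = 0.


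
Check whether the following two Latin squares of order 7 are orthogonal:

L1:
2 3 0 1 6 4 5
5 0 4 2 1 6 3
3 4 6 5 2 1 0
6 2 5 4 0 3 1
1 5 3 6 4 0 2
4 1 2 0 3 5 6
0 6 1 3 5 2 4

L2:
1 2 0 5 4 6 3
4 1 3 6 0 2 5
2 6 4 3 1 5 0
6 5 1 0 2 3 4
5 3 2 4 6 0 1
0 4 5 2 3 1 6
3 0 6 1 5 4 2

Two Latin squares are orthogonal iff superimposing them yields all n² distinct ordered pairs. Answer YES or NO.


Form the n² = 49 superimposed pairs (L1[i][j], L2[i][j]), row by row (rows and columns indexed from 0):
row 0: (2,1) (3,2) (0,0) (1,5) (6,4) (4,6) (5,3)
row 1: (5,4) (0,1) (4,3) (2,6) (1,0) (6,2) (3,5)
row 2: (3,2) (4,6) (6,4) (5,3) (2,1) (1,5) (0,0)
row 3: (6,6) (2,5) (5,1) (4,0) (0,2) (3,3) (1,4)
row 4: (1,5) (5,3) (3,2) (6,4) (4,6) (0,0) (2,1)
row 5: (4,0) (1,4) (2,5) (0,2) (3,3) (5,1) (6,6)
row 6: (0,3) (6,0) (1,6) (3,1) (5,5) (2,4) (4,2)
Orthogonality requires all 49 pairs distinct.
But the pair (3,2) repeats: cell (0,1) has L1 = 3, L2 = 2, and cell (2,0) has L1 = 3, L2 = 2.
A repeated pair means some other pair never occurs (only 28 distinct pairs out of 49), so the squares are not orthogonal.
Conclusion: NO.

NO


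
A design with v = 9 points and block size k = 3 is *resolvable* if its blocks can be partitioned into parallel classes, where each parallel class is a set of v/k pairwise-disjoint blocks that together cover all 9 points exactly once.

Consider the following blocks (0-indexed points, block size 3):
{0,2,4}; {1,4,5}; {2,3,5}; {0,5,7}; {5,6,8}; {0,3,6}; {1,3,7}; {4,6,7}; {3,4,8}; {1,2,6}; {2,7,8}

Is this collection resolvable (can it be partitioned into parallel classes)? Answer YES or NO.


v = 9, block size k = 3, number of blocks = 11.
For resolvability, blocks must partition into parallel classes of size v/k = 3.
Total blocks must therefore be a multiple of 3: 11 = 3·3 + 2 ⇒ not divisible ✗.
Resolvable? NO.

NO


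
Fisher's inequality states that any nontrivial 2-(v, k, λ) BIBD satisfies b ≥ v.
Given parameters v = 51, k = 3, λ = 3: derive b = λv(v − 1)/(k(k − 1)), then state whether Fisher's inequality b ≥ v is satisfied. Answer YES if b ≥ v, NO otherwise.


r = λ(v − 1)/(k − 1) = 3·50/2 = 75.
b = vr/k = 51·75/3 = 1275.
Fisher's inequality: b ≥ v ⇔ 1275 ≥ 51? YES.

YES


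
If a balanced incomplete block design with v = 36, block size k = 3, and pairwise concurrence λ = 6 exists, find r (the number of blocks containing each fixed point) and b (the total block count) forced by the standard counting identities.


Any 2-(v, k, λ) BIBD satisfies two necessary conditions:
  (i)  Each point sits in r blocks, and counting incidences through any fixed point gives r(k − 1) = λ(v − 1), so r = λ(v − 1)/(k − 1).
  (ii) Total incidences bk = vr, so b = vr/k.
Step 1: r = λ(v − 1)/(k − 1) = 6·(36 − 1)/(3 − 1) = 6·35/2 = 210/2 = 105.
Step 2: b = vr/k = 36·105/3 = 3780/3 = 1260.
Check integrality: r = 105 ∈ Z ✓, b = 1260 ∈ Z ✓.
(These identities are necessary conditions: they determine r and b for any design with these parameters, but do not by themselves prove that one exists.)

r = 105, b = 1260.


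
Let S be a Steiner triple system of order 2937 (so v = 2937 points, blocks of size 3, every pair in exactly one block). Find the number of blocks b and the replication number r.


An STS(v) is a 2-(v, 3, 1) BIBD: block size k = 3, λ = 1.
Replication: r(k − 1) = λ(v − 1) ⇒ r·2 = 2937 − 1 = 2936 ⇒ r = 1468.
Block count: b = v(v − 1)/6 = 2937·2936/6 = 8623032/6 = 1437172.
(Check via bk = vr: 1437172·3 = 4311516 = 2937·1468 = 4311516 ✓.)

r = 1468, b = 1437172.


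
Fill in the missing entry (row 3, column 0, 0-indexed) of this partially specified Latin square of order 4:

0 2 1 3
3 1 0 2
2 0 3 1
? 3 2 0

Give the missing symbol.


Row 3 contains symbols [0, 2, 3] — missing [1].
Column 0 contains symbols [0, 2, 3] — missing [1].
The missing symbol must appear in both missing sets; intersection = [1].
Therefore the hidden value is 1.

Missing value = 1.


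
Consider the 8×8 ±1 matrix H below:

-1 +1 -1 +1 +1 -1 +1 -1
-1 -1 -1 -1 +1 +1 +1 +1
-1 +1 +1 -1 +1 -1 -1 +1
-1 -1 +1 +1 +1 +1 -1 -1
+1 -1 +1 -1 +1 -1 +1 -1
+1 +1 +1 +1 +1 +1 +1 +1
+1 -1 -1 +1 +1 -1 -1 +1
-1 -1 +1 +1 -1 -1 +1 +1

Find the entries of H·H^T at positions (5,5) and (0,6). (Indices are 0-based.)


Row 0 of H: [-1, 1, -1, 1, 1, -1, 1, -1].
Row 5 of H: [1, 1, 1, 1, 1, 1, 1, 1].
Row 6 of H: [1, -1, -1, 1, 1, -1, -1, 1].
(H·H^T)[5][5] = Σ_j H[5][j]·H[5][j] = (1)² + (1)² + (1)² + (1)² + (1)² + (1)² + (1)² + (1)² = 1 + 1 + 1 + 1 + 1 + 1 + 1 + 1 = 8.
(H·H^T)[0][6] = Σ_j H[0][j]·H[6][j] = (-1)·(1) + (1)·(-1) + (-1)·(-1) + (1)·(1) + (1)·(1) + (-1)·(-1) + (1)·(-1) + (-1)·(1) = -1 + -1 + 1 + 1 + 1 + 1 + -1 + -1 = 0.
So rows 0 and 6 are orthogonal; the diagonal entry equals n = 8.

(5,5) entry = 8; (0,6) entry = 0.


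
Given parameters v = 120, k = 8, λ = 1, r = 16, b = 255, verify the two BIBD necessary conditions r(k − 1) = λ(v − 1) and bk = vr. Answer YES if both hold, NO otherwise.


Condition (i): r(k − 1) = 16·7 = 112; λ(v − 1) = 1·119 = 119. Match? NO.
Condition (ii): bk = 255·8 = 2040; vr = 120·16 = 1920. Match? NO.
Both conditions hold? NO.

NO


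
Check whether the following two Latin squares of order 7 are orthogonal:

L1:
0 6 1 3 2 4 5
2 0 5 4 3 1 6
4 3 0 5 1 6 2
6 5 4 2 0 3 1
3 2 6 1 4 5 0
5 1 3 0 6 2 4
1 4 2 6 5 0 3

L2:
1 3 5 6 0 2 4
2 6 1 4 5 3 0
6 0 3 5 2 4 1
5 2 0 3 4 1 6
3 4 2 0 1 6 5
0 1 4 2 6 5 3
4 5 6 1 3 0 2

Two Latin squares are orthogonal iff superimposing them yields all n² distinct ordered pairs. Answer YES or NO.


Form the n² = 49 superimposed pairs (L1[i][j], L2[i][j]), row by row (rows and columns indexed from 0):
row 0: (0,1) (6,3) (1,5) (3,6) (2,0) (4,2) (5,4)
row 1: (2,2) (0,6) (5,1) (4,4) (3,5) (1,3) (6,0)
row 2: (4,6) (3,0) (0,3) (5,5) (1,2) (6,4) (2,1)
row 3: (6,5) (5,2) (4,0) (2,3) (0,4) (3,1) (1,6)
row 4: (3,3) (2,4) (6,2) (1,0) (4,1) (5,6) (0,5)
row 5: (5,0) (1,1) (3,4) (0,2) (6,6) (2,5) (4,3)
row 6: (1,4) (4,5) (2,6) (6,1) (5,3) (0,0) (3,2)
Orthogonality requires all 49 pairs distinct.
Check by first coordinate: for each symbol s of L1, list the L2 entries in the n cells where L1 = s; they must all differ.
  L1 = 0: L2 entries (in reading order) 1, 6, 3, 4, 5, 2, 0 — all 7 distinct ✓
  L1 = 1: L2 entries (in reading order) 5, 3, 2, 6, 0, 1, 4 — all 7 distinct ✓
  L1 = 2: L2 entries (in reading order) 0, 2, 1, 3, 4, 5, 6 — all 7 distinct ✓
  L1 = 3: L2 entries (in reading order) 6, 5, 0, 1, 3, 4, 2 — all 7 distinct ✓
  L1 = 4: L2 entries (in reading order) 2, 4, 6, 0, 1, 3, 5 — all 7 distinct ✓
  L1 = 5: L2 entries (in reading order) 4, 1, 5, 2, 6, 0, 3 — all 7 distinct ✓
  L1 = 6: L2 entries (in reading order) 3, 0, 4, 5, 2, 6, 1 — all 7 distinct ✓
Every symbol of L1 meets every symbol of L2 exactly once, so all 49 pairs are distinct (49 of 49).
Conclusion: YES.

YES


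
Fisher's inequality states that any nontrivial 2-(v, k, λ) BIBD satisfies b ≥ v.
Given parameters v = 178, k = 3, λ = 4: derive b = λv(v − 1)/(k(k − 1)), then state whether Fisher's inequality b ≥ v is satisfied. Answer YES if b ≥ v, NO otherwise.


b = λv(v − 1)/(k(k − 1)) = 4·178·177/(3·2) = 126024/6 = 21004.
Compare with v = 178: b ≥ v, so Fisher's inequality holds.

YES


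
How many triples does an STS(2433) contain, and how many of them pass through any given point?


An STS(v) is a 2-(v, 3, 1) BIBD: block size k = 3, λ = 1.
Replication: r(k − 1) = λ(v − 1) ⇒ r·2 = 2433 − 1 = 2432 ⇒ r = 1216.
Block count: b = v(v − 1)/6 = 2433·2432/6 = 5917056/6 = 986176.
(Check via bk = vr: 986176·3 = 2958528 = 2433·1216 = 2958528 ✓.)

r = 1216, b = 986176.


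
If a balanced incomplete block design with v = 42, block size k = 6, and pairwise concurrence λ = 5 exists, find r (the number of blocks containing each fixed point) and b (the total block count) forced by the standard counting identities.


Any 2-(v, k, λ) BIBD satisfies two necessary conditions:
  (i)  Each point sits in r blocks, and counting incidences through any fixed point gives r(k − 1) = λ(v − 1), so r = λ(v − 1)/(k − 1).
  (ii) Total incidences bk = vr, so b = vr/k.
Step 1: r = λ(v − 1)/(k − 1) = 5·(42 − 1)/(6 − 1) = 5·41/5 = 205/5 = 41.
Step 2: b = vr/k = 42·41/6 = 1722/6 = 287.
Check integrality: r = 41 ∈ Z ✓, b = 287 ∈ Z ✓.
(These identities are necessary conditions: they determine r and b for any design with these parameters, but do not by themselves prove that one exists.)

r = 41, b = 287.


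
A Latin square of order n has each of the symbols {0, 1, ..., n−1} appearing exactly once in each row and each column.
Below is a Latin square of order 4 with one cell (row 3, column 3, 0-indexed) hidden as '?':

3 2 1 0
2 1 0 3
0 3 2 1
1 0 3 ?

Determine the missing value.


Row 3 contains symbols [0, 1, 3] — missing [2].
Column 3 contains symbols [0, 1, 3] — missing [2].
The missing symbol must appear in both missing sets; intersection = [2].
Therefore the hidden value is 2.

Missing value = 2.


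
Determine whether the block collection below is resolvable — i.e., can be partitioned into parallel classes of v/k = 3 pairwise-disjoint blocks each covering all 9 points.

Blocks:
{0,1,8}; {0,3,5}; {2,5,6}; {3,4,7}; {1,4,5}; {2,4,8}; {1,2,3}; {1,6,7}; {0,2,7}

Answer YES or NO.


v = 9, block size k = 3, number of blocks = 9.
For resolvability, blocks must partition into parallel classes of size v/k = 3.
Total blocks must therefore be a multiple of 3: 9 = 3·3 + 0 ⇒ divisible ✓.
Consider block {1,4,5}. The only other block(s) in the collection disjoint from it are {0,2,7} — just 1 block(s). Any parallel class containing {1,4,5} would need 2 other blocks each disjoint from it, so no parallel class of size 3 can contain {1,4,5}.
Since every block must belong to some parallel class in a resolution, the collection cannot be partitioned into parallel classes.
Resolvable? NO.

NO


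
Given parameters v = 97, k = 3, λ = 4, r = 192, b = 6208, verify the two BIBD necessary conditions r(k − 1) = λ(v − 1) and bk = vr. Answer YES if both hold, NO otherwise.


Condition (i): r(k − 1) = 192·2 = 384; λ(v − 1) = 4·96 = 384. Match? YES.
Condition (ii): bk = 6208·3 = 18624; vr = 97·192 = 18624. Match? YES.
Both conditions hold? YES.

YES


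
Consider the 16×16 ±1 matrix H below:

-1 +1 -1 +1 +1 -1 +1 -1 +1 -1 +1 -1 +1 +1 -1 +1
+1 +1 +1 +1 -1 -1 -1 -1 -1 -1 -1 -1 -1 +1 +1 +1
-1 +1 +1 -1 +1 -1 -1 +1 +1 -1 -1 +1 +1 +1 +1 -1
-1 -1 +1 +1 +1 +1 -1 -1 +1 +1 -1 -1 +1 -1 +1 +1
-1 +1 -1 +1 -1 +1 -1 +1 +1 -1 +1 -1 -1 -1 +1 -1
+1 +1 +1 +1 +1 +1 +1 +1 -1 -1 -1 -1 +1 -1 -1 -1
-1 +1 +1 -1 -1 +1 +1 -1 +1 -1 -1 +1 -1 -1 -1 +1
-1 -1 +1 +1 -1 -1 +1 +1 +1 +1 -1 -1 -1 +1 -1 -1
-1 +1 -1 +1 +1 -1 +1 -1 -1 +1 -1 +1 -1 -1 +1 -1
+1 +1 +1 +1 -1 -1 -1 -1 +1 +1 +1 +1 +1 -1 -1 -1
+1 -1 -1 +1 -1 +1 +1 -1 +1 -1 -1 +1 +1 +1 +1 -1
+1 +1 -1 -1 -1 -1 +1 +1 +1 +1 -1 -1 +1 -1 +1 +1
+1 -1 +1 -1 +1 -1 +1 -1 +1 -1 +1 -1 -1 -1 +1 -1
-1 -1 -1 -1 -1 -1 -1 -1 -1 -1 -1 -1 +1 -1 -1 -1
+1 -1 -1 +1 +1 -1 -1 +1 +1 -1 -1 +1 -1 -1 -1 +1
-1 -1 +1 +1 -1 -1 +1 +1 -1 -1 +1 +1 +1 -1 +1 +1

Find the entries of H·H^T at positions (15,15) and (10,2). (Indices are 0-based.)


Row 2 of H: [-1, 1, 1, -1, 1, -1, -1, 1, 1, -1, -1, 1, 1, 1, 1, -1].
Row 10 of H: [1, -1, -1, 1, -1, 1, 1, -1, 1, -1, -1, 1, 1, 1, 1, -1].
Row 15 of H: [-1, -1, 1, 1, -1, -1, 1, 1, -1, -1, 1, 1, 1, -1, 1, 1].
(H·H^T)[15][15] = Σ_j H[15][j]·H[15][j] = (-1)² + (-1)² + (1)² + (1)² + (-1)² + (-1)² + (1)² + (1)² + (-1)² + (-1)² + (1)² + (1)² + (1)² + (-1)² + (1)² + (1)² = 1 + 1 + 1 + 1 + 1 + 1 + 1 + 1 + 1 + 1 + 1 + 1 + 1 + 1 + 1 + 1 = 16.
(H·H^T)[10][2] = Σ_j H[10][j]·H[2][j] = (1)·(-1) + (-1)·(1) + (-1)·(1) + (1)·(-1) + (-1)·(1) + (1)·(-1) + (1)·(-1) + (-1)·(1) + (1)·(1) + (-1)·(-1) + (-1)·(-1) + (1)·(1) + (1)·(1) + (1)·(1) + (1)·(1) + (-1)·(-1) = -1 + -1 + -1 + -1 + -1 + -1 + -1 + -1 + 1 + 1 + 1 + 1 + 1 + 1 + 1 + 1 = 0.
So rows 10 and 2 are orthogonal; the diagonal entry equals n = 16.

(15,15) entry = 16; (10,2) entry = 0.


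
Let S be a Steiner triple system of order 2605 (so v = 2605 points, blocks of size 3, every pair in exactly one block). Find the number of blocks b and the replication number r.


An STS(v) is a 2-(v, 3, 1) BIBD: block size k = 3, λ = 1.
Replication: r(k − 1) = λ(v − 1) ⇒ r·2 = 2605 − 1 = 2604 ⇒ r = 1302.
Block count: b = v(v − 1)/6 = 2605·2604/6 = 6783420/6 = 1130570.

r = 1302, b = 1130570.


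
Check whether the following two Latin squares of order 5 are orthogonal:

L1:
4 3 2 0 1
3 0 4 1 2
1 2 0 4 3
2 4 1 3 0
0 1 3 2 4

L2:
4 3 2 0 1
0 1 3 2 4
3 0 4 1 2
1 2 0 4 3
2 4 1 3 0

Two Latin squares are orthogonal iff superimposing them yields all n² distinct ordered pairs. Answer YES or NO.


Form the n² = 25 superimposed pairs (L1[i][j], L2[i][j]), row by row (rows and columns indexed from 0):
row 0: (4,4) (3,3) (2,2) (0,0) (1,1)
row 1: (3,0) (0,1) (4,3) (1,2) (2,4)
row 2: (1,3) (2,0) (0,4) (4,1) (3,2)
row 3: (2,1) (4,2) (1,0) (3,4) (0,3)
row 4: (0,2) (1,4) (3,1) (2,3) (4,0)
Orthogonality requires all 25 pairs distinct.
Check by first coordinate: for each symbol s of L1, list the L2 entries in the n cells where L1 = s; they must all differ.
  L1 = 0: L2 entries (in reading order) 0, 1, 4, 3, 2 — all 5 distinct ✓
  L1 = 1: L2 entries (in reading order) 1, 2, 3, 0, 4 — all 5 distinct ✓
  L1 = 2: L2 entries (in reading order) 2, 4, 0, 1, 3 — all 5 distinct ✓
  L1 = 3: L2 entries (in reading order) 3, 0, 2, 4, 1 — all 5 distinct ✓
  L1 = 4: L2 entries (in reading order) 4, 3, 1, 2, 0 — all 5 distinct ✓
Every symbol of L1 meets every symbol of L2 exactly once, so all 25 pairs are distinct (25 of 25).
Conclusion: YES.

YES


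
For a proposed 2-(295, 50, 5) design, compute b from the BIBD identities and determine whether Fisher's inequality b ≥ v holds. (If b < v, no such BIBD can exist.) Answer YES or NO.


r = λ(v − 1)/(k − 1) = 5·294/49 = 30.
b = vr/k = 295·30/50 = 177.
Fisher's inequality: b ≥ v ⇔ 177 ≥ 295? NO.

NO


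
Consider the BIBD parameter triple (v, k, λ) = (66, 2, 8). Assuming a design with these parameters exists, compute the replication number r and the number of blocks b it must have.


Any 2-(v, k, λ) BIBD satisfies two necessary conditions:
  (i)  Each point sits in r blocks, and counting incidences through any fixed point gives r(k − 1) = λ(v − 1), so r = λ(v − 1)/(k − 1).
  (ii) Total incidences bk = vr, so b = vr/k.
Step 1: r = λ(v − 1)/(k − 1) = 8·(66 − 1)/(2 − 1) = 8·65/1 = 520/1 = 520.
Step 2: b = vr/k = 66·520/2 = 34320/2 = 17160.
Check integrality: r = 520 ∈ Z ✓, b = 17160 ∈ Z ✓.
(These identities are necessary conditions: they determine r and b for any design with these parameters, but do not by themselves prove that one exists.)

r = 520, b = 17160.


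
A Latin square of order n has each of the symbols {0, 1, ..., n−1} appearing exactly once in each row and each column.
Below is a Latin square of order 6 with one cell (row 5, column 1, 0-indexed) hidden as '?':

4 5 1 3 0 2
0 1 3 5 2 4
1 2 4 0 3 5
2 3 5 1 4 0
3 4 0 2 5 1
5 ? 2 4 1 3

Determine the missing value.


Row 5 contains symbols [1, 2, 3, 4, 5] — missing [0].
Column 1 contains symbols [1, 2, 3, 4, 5] — missing [0].
The missing symbol must appear in both missing sets; intersection = [0].
Therefore the hidden value is 0.

Missing value = 0.


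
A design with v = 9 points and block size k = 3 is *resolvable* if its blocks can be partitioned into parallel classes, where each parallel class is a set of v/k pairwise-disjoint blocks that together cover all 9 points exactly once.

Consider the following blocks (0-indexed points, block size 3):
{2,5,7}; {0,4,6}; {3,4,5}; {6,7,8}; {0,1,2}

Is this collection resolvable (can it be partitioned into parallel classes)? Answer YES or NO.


v = 9, block size k = 3, number of blocks = 5.
For resolvability, blocks must partition into parallel classes of size v/k = 3.
Total blocks must therefore be a multiple of 3: 5 = 3·1 + 2 ⇒ not divisible ✗.
Resolvable? NO.

NO


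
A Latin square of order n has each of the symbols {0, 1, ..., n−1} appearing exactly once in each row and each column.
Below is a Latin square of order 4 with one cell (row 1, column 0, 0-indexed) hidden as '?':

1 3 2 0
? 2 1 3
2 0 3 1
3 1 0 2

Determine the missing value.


Row 1 contains symbols [1, 2, 3] — missing [0].
Column 0 contains symbols [1, 2, 3] — missing [0].
The missing symbol must appear in both missing sets; intersection = [0].
Therefore the hidden value is 0.

Missing value = 0.


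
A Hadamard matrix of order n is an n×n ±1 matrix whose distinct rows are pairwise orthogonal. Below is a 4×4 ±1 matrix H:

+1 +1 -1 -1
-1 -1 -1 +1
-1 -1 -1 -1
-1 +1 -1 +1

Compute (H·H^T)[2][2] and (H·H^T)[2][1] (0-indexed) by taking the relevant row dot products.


Row 1 of H: [-1, -1, -1, 1].
Row 2 of H: [-1, -1, -1, -1].
(H·H^T)[2][2] = Σ_j H[2][j]·H[2][j] = (-1)² + (-1)² + (-1)² + (-1)² = 1 + 1 + 1 + 1 = 4.
(H·H^T)[2][1] = Σ_j H[2][j]·H[1][j] = (-1)·(-1) + (-1)·(-1) + (-1)·(-1) + (-1)·(1) = 1 + 1 + 1 + -1 = 2.
Rows 2 and 1 are not orthogonal (dot product = 2 ≠ 0), so H is not a Hadamard matrix.

(2,2) entry = 4; (2,1) entry = 2.


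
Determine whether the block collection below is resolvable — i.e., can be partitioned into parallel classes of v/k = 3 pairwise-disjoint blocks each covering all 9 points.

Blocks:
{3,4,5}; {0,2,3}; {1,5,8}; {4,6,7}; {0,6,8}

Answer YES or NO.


v = 9, block size k = 3, number of blocks = 5.
For resolvability, blocks must partition into parallel classes of size v/k = 3.
Total blocks must therefore be a multiple of 3: 5 = 3·1 + 2 ⇒ not divisible ✗.
Resolvable? NO.

NO


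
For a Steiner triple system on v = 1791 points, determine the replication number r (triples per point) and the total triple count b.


An STS(v) is a 2-(v, 3, 1) BIBD: block size k = 3, λ = 1.
Replication: r(k − 1) = λ(v − 1) ⇒ r·2 = 1791 − 1 = 1790 ⇒ r = 895.
Block count: bk = vr ⇒ b·3 = 1791·895 = 1602945 ⇒ b = 534315.
(Check via b = v(v − 1)/6 = 1791·1790/6 = 3205890/6 = 534315.)

r = 895, b = 534315.


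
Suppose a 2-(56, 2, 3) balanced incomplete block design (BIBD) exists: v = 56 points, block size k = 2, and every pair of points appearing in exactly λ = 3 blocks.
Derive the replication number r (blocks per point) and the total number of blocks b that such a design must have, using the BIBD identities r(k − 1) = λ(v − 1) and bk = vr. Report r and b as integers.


Any 2-(v, k, λ) BIBD satisfies two necessary conditions:
  (i)  Each point sits in r blocks, and counting incidences through any fixed point gives r(k − 1) = λ(v − 1), so r = λ(v − 1)/(k − 1).
  (ii) Total incidences bk = vr, so b = vr/k.
Step 1: r = λ(v − 1)/(k − 1) = 3·(56 − 1)/(2 − 1) = 3·55/1 = 165/1 = 165.
Step 2: b = vr/k = 56·165/2 = 9240/2 = 4620.
Check integrality: r = 165 ∈ Z ✓, b = 4620 ∈ Z ✓.
(These identities are necessary conditions: they determine r and b for any design with these parameters, but do not by themselves prove that one exists.)

r = 165, b = 4620.


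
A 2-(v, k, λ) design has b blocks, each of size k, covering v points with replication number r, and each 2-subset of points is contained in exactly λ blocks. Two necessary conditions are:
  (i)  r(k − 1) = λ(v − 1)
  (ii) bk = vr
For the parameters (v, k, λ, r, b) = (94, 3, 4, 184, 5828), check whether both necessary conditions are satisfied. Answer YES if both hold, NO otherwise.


Condition (i): r(k − 1) = 184·2 = 368; λ(v − 1) = 4·93 = 372. Match? NO.
Condition (ii): bk = 5828·3 = 17484; vr = 94·184 = 17296. Match? NO.
Both conditions hold? NO.

NO


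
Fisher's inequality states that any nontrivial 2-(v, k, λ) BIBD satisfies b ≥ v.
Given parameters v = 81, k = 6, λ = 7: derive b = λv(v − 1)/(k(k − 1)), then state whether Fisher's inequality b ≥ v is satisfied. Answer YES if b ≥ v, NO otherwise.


r = λ(v − 1)/(k − 1) = 7·80/5 = 112.
b = vr/k = 81·112/6 = 1512.
Fisher's inequality: b ≥ v ⇔ 1512 ≥ 81? YES.

YES


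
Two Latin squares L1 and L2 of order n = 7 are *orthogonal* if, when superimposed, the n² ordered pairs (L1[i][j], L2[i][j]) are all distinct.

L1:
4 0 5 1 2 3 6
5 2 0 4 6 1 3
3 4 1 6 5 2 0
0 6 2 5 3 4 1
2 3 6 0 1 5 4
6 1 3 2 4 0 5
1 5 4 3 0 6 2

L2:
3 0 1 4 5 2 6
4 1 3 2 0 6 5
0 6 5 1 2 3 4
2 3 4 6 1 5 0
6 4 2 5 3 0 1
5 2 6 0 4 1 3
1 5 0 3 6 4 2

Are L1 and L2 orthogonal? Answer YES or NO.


Form the n² = 49 superimposed pairs (L1[i][j], L2[i][j]), row by row (rows and columns indexed from 0):
row 0: (4,3) (0,0) (5,1) (1,4) (2,5) (3,2) (6,6)
row 1: (5,4) (2,1) (0,3) (4,2) (6,0) (1,6) (3,5)
row 2: (3,0) (4,6) (1,5) (6,1) (5,2) (2,3) (0,4)
row 3: (0,2) (6,3) (2,4) (5,6) (3,1) (4,5) (1,0)
row 4: (2,6) (3,4) (6,2) (0,5) (1,3) (5,0) (4,1)
row 5: (6,5) (1,2) (3,6) (2,0) (4,4) (0,1) (5,3)
row 6: (1,1) (5,5) (4,0) (3,3) (0,6) (6,4) (2,2)
Orthogonality requires all 49 pairs distinct.
Check by first coordinate: for each symbol s of L1, list the L2 entries in the n cells where L1 = s; they must all differ.
  L1 = 0: L2 entries (in reading order) 0, 3, 4, 2, 5, 1, 6 — all 7 distinct ✓
  L1 = 1: L2 entries (in reading order) 4, 6, 5, 0, 3, 2, 1 — all 7 distinct ✓
  L1 = 2: L2 entries (in reading order) 5, 1, 3, 4, 6, 0, 2 — all 7 distinct ✓
  L1 = 3: L2 entries (in reading order) 2, 5, 0, 1, 4, 6, 3 — all 7 distinct ✓
  L1 = 4: L2 entries (in reading order) 3, 2, 6, 5, 1, 4, 0 — all 7 distinct ✓
  L1 = 5: L2 entries (in reading order) 1, 4, 2, 6, 0, 3, 5 — all 7 distinct ✓
  L1 = 6: L2 entries (in reading order) 6, 0, 1, 3, 2, 5, 4 — all 7 distinct ✓
Every symbol of L1 meets every symbol of L2 exactly once, so all 49 pairs are distinct (49 of 49).
Conclusion: YES.

YES


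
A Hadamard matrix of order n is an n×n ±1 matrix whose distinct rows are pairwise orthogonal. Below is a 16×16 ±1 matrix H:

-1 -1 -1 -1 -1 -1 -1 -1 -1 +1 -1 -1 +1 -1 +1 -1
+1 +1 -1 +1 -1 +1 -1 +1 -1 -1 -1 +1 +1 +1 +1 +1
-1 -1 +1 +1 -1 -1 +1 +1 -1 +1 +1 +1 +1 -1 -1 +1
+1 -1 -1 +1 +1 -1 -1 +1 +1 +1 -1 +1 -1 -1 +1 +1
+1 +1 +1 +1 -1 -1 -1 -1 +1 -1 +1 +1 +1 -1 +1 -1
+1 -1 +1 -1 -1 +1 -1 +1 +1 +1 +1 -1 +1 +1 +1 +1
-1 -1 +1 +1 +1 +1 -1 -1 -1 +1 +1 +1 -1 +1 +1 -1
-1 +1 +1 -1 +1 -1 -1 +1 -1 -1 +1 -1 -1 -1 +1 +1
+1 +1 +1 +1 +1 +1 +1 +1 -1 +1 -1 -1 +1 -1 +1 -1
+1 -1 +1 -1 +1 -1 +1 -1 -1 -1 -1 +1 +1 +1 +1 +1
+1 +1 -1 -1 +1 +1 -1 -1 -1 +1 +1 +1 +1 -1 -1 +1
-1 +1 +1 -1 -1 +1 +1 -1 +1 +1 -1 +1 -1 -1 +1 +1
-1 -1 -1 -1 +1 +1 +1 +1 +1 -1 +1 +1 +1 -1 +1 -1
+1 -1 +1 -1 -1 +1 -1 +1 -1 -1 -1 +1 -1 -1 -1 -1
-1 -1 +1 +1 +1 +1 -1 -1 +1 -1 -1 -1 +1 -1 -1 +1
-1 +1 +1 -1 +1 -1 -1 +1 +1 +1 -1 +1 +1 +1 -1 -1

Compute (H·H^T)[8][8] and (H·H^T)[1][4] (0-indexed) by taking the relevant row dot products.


Row 1 of H: [1, 1, -1, 1, -1, 1, -1, 1, -1, -1, -1, 1, 1, 1, 1, 1].
Row 4 of H: [1, 1, 1, 1, -1, -1, -1, -1, 1, -1, 1, 1, 1, -1, 1, -1].
Row 8 of H: [1, 1, 1, 1, 1, 1, 1, 1, -1, 1, -1, -1, 1, -1, 1, -1].
(H·H^T)[8][8] = Σ_j H[8][j]·H[8][j] = (1)² + (1)² + (1)² + (1)² + (1)² + (1)² + (1)² + (1)² + (-1)² + (1)² + (-1)² + (-1)² + (1)² + (-1)² + (1)² + (-1)² = 1 + 1 + 1 + 1 + 1 + 1 + 1 + 1 + 1 + 1 + 1 + 1 + 1 + 1 + 1 + 1 = 16.
(H·H^T)[1][4] = Σ_j H[1][j]·H[4][j] = (1)·(1) + (1)·(1) + (-1)·(1) + (1)·(1) + (-1)·(-1) + (1)·(-1) + (-1)·(-1) + (1)·(-1) + (-1)·(1) + (-1)·(-1) + (-1)·(1) + (1)·(1) + (1)·(1) + (1)·(-1) + (1)·(1) + (1)·(-1) = 1 + 1 + -1 + 1 + 1 + -1 + 1 + -1 + -1 + 1 + -1 + 1 + 1 + -1 + 1 + -1 = 2.
Rows 1 and 4 are not orthogonal (dot product = 2 ≠ 0), so H is not a Hadamard matrix.

(8,8) entry = 16; (1,4) entry = 2.


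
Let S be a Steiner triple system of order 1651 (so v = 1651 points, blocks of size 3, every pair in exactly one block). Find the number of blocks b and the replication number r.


An STS(v) is a 2-(v, 3, 1) BIBD: block size k = 3, λ = 1.
Replication: r(k − 1) = λ(v − 1) ⇒ r·2 = 1651 − 1 = 1650 ⇒ r = 825.
Block count: bk = vr ⇒ b·3 = 1651·825 = 1362075 ⇒ b = 454025.

r = 825, b = 454025.


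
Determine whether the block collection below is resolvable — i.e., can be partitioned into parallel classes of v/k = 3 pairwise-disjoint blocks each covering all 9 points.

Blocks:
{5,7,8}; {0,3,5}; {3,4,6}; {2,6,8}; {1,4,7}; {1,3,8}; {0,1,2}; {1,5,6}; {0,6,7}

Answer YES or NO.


v = 9, block size k = 3, number of blocks = 9.
For resolvability, blocks must partition into parallel classes of size v/k = 3.
Total blocks must therefore be a multiple of 3: 9 = 3·3 + 0 ⇒ divisible ✓.
Consider block {1,3,8}. The only other block(s) in the collection disjoint from it are {0,6,7} — just 1 block(s). Any parallel class containing {1,3,8} would need 2 other blocks each disjoint from it, so no parallel class of size 3 can contain {1,3,8}.
Since every block must belong to some parallel class in a resolution, the collection cannot be partitioned into parallel classes.
Resolvable? NO.

NO


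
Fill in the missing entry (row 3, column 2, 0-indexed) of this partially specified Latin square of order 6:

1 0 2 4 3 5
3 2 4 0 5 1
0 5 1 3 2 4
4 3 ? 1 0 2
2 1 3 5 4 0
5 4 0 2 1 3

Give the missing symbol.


Row 3 contains symbols [0, 1, 2, 3, 4] — missing [5].
Column 2 contains symbols [0, 1, 2, 3, 4] — missing [5].
The missing symbol must appear in both missing sets; intersection = [5].
Therefore the hidden value is 5.

Missing value = 5.


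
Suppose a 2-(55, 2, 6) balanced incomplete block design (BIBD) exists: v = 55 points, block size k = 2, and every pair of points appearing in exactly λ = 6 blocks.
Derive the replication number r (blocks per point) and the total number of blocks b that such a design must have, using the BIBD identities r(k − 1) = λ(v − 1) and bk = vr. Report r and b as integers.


Any 2-(v, k, λ) BIBD satisfies two necessary conditions:
  (i)  Each point sits in r blocks, and counting incidences through any fixed point gives r(k − 1) = λ(v − 1), so r = λ(v − 1)/(k − 1).
  (ii) Total incidences bk = vr, so b = vr/k.
Step 1: r = λ(v − 1)/(k − 1) = 6·(55 − 1)/(2 − 1) = 6·54/1 = 324/1 = 324.
Step 2: b = vr/k = 55·324/2 = 17820/2 = 8910.
Check integrality: r = 324 ∈ Z ✓, b = 8910 ∈ Z ✓.
(These identities are necessary conditions: they determine r and b for any design with these parameters, but do not by themselves prove that one exists.)

r = 324, b = 8910.


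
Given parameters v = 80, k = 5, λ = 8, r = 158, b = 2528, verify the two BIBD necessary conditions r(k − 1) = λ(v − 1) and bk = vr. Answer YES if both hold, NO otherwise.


Condition (i): r(k − 1) = 158·4 = 632; λ(v − 1) = 8·79 = 632. Match? YES.
Condition (ii): bk = 2528·5 = 12640; vr = 80·158 = 12640. Match? YES.
Both conditions hold? YES.

YES


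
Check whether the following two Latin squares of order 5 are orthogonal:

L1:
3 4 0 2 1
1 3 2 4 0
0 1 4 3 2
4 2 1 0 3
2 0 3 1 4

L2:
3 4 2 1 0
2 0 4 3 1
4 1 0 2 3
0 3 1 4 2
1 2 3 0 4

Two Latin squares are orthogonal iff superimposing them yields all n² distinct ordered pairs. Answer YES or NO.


Form the n² = 25 superimposed pairs (L1[i][j], L2[i][j]), row by row (rows and columns indexed from 0):
row 0: (3,3) (4,4) (0,2) (2,1) (1,0)
row 1: (1,2) (3,0) (2,4) (4,3) (0,1)
row 2: (0,4) (1,1) (4,0) (3,2) (2,3)
row 3: (4,0) (2,3) (1,1) (0,4) (3,2)
row 4: (2,1) (0,2) (3,3) (1,0) (4,4)
Orthogonality requires all 25 pairs distinct.
But the pair (4,0) repeats: cell (2,2) has L1 = 4, L2 = 0, and cell (3,0) has L1 = 4, L2 = 0.
A repeated pair means some other pair never occurs (only 15 distinct pairs out of 25), so the squares are not orthogonal.
Conclusion: NO.

NO


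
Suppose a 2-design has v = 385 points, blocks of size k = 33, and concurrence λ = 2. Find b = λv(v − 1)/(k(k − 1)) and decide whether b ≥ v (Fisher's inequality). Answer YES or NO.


r = λ(v − 1)/(k − 1) = 2·384/32 = 24.
b = vr/k = 385·24/33 = 280.
Fisher's inequality: b ≥ v ⇔ 280 ≥ 385? NO.

NO


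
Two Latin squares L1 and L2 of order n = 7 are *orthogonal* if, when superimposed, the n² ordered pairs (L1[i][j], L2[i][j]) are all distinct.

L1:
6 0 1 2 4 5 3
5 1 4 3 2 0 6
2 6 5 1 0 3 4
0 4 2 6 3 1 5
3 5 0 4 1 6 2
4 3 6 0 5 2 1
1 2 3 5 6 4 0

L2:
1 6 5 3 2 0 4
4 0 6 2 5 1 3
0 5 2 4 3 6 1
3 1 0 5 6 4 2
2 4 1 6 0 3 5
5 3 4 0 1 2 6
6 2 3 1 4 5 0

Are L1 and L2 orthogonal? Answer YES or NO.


Form the n² = 49 superimposed pairs (L1[i][j], L2[i][j]), row by row (rows and columns indexed from 0):
row 0: (6,1) (0,6) (1,5) (2,3) (4,2) (5,0) (3,4)
row 1: (5,4) (1,0) (4,6) (3,2) (2,5) (0,1) (6,3)
row 2: (2,0) (6,5) (5,2) (1,4) (0,3) (3,6) (4,1)
row 3: (0,3) (4,1) (2,0) (6,5) (3,6) (1,4) (5,2)
row 4: (3,2) (5,4) (0,1) (4,6) (1,0) (6,3) (2,5)
row 5: (4,5) (3,3) (6,4) (0,0) (5,1) (2,2) (1,6)
row 6: (1,6) (2,2) (3,3) (5,1) (6,4) (4,5) (0,0)
Orthogonality requires all 49 pairs distinct.
But the pair (0,3) repeats: cell (2,4) has L1 = 0, L2 = 3, and cell (3,0) has L1 = 0, L2 = 3.
A repeated pair means some other pair never occurs (only 28 distinct pairs out of 49), so the squares are not orthogonal.
Conclusion: NO.

NO
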